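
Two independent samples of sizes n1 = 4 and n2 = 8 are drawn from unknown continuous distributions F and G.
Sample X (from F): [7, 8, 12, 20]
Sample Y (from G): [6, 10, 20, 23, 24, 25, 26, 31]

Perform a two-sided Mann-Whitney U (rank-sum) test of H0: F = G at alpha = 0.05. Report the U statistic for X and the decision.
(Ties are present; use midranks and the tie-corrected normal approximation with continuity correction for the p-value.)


Step 1: Combine and sort all 12 observations; assign midranks.
sorted (value, group): (6,Y), (7,X), (8,X), (10,Y), (12,X), (20,X), (20,Y), (23,Y), (24,Y), (25,Y), (26,Y), (31,Y)
ranks: 6->1, 7->2, 8->3, 10->4, 12->5, 20->6.5, 20->6.5, 23->8, 24->9, 25->10, 26->11, 31->12
Step 2: Rank sum for X: R1 = 2 + 3 + 5 + 6.5 = 16.5.
Step 3: U_X = R1 - n1(n1+1)/2 = 16.5 - 4*5/2 = 16.5 - 10 = 6.5.
       U_Y = n1*n2 - U_X = 32 - 6.5 = 25.5.
Step 4: Ties are present, so use the tie-corrected normal approximation (with continuity correction) for the p-value.
Step 5: p-value = 0.125707; compare to alpha = 0.05. fail to reject H0.

U_X = 6.5, p = 0.125707, fail to reject H0 at alpha = 0.05.


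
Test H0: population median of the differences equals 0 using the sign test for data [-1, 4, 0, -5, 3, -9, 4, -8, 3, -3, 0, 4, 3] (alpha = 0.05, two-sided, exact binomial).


Step 1: Discard zero differences. Original n = 13; n_eff = number of nonzero differences = 11.
Nonzero differences (with sign): -1, +4, -5, +3, -9, +4, -8, +3, -3, +4, +3
Step 2: Count signs: positive = 6, negative = 5.
Step 3: Under H0: P(positive) = 0.5, so the number of positives S ~ Bin(11, 0.5).
Step 4: Two-sided exact p-value = sum of Bin(11,0.5) probabilities at or below the observed probability = 1.000000.
Step 5: alpha = 0.05. fail to reject H0.

n_eff = 11, pos = 6, neg = 5, p = 1.000000, fail to reject H0.


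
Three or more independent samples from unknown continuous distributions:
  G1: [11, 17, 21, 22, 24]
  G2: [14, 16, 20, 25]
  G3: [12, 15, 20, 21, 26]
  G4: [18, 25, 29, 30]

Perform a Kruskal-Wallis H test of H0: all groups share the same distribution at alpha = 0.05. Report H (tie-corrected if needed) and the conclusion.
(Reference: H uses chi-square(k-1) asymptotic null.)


Step 1: Combine all N = 18 observations and assign midranks.
sorted (value, group, rank): (11,G1,1), (12,G3,2), (14,G2,3), (15,G3,4), (16,G2,5), (17,G1,6), (18,G4,7), (20,G2,8.5), (20,G3,8.5), (21,G1,10.5), (21,G3,10.5), (22,G1,12), (24,G1,13), (25,G2,14.5), (25,G4,14.5), (26,G3,16), (29,G4,17), (30,G4,18)
Step 2: Sum ranks within each group.
R_1 = 42.5 (n_1 = 5)
R_2 = 31 (n_2 = 4)
R_3 = 41 (n_3 = 5)
R_4 = 56.5 (n_4 = 4)
Step 3: H = 12/(N(N+1)) * sum(R_i^2/n_i) - 3(N+1)
     = 12/(18*19) * (42.5^2/5 + 31^2/4 + 41^2/5 + 56.5^2/4) - 3*19
     = 0.035088 * 1735.76 - 57
     = 3.903947.
Step 4: Ties present; correction factor C = 1 - 18/(18^3 - 18) = 0.996904. Corrected H = 3.903947 / 0.996904 = 3.916071.
Step 5: Under H0, H ~ chi^2(3); p-value = 0.270671.
Step 6: alpha = 0.05. fail to reject H0.

H = 3.9161, df = 3, p = 0.270671, fail to reject H0.


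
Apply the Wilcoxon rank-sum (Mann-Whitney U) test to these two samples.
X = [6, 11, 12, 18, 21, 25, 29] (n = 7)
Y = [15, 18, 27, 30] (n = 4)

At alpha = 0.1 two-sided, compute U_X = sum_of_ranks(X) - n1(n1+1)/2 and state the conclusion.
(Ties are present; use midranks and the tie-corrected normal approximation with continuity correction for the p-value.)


Step 1: Combine and sort all 11 observations; assign midranks.
sorted (value, group): (6,X), (11,X), (12,X), (15,Y), (18,X), (18,Y), (21,X), (25,X), (27,Y), (29,X), (30,Y)
ranks: 6->1, 11->2, 12->3, 15->4, 18->5.5, 18->5.5, 21->7, 25->8, 27->9, 29->10, 30->11
Step 2: Rank sum for X: R1 = 1 + 2 + 3 + 5.5 + 7 + 8 + 10 = 36.5.
Step 3: U_X = R1 - n1(n1+1)/2 = 36.5 - 7*8/2 = 36.5 - 28 = 8.5.
       U_Y = n1*n2 - U_X = 28 - 8.5 = 19.5.
Step 4: Ties are present, so use the tie-corrected normal approximation (with continuity correction) for the p-value.
Step 5: p-value = 0.343605; compare to alpha = 0.1. fail to reject H0.

U_X = 8.5, p = 0.343605, fail to reject H0 at alpha = 0.1.


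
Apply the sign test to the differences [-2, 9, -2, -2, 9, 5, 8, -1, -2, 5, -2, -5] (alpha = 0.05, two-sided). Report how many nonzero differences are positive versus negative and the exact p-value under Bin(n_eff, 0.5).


Step 1: Discard zero differences. Original n = 12; n_eff = number of nonzero differences = 12.
Nonzero differences (with sign): -2, +9, -2, -2, +9, +5, +8, -1, -2, +5, -2, -5
Step 2: Count signs: positive = 5, negative = 7.
Step 3: Under H0: P(positive) = 0.5, so the number of positives S ~ Bin(12, 0.5).
Step 4: Two-sided exact p-value = sum of Bin(12,0.5) probabilities at or below the observed probability = 0.774414.
Step 5: alpha = 0.05. fail to reject H0.

n_eff = 12, pos = 5, neg = 7, p = 0.774414, fail to reject H0.


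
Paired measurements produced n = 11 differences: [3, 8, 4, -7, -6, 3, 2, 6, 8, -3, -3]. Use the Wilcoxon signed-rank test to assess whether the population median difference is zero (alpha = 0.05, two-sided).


Step 1: Drop any zero differences (none here) and take |d_i|.
|d| = [3, 8, 4, 7, 6, 3, 2, 6, 8, 3, 3]
Step 2: Midrank |d_i| (ties get averaged ranks).
ranks: |3|->3.5, |8|->10.5, |4|->6, |7|->9, |6|->7.5, |3|->3.5, |2|->1, |6|->7.5, |8|->10.5, |3|->3.5, |3|->3.5
Step 3: Attach original signs; sum ranks with positive sign and with negative sign.
W+ = 3.5 + 10.5 + 6 + 3.5 + 1 + 7.5 + 10.5 = 42.5
W- = 9 + 7.5 + 3.5 + 3.5 = 23.5
(Check: W+ + W- = 66 should equal n(n+1)/2 = 66.)
Step 4: Test statistic W = min(W+, W-) = 23.5.
Step 5: Ties in |d|, so use the tie-corrected normal approximation.
        E[W] = n(n+1)/4 = 11*12/4 = 33.
        Tie groups: |d|=3 (t=4), |d|=6 (t=2), |d|=8 (t=2); sum(t^3 - t) = 72.
        Var[W] = n(n+1)(2n+1)/24 - sum(t^3-t)/48 = 3036/24 - 72/48 = 125.
        z = (W - E[W]) / sqrt(Var[W]) = (23.5 - 33) / 11.1803 = -0.8497.
        Two-sided p = 2*Phi(z) = 0.395489.
Step 6: alpha = 0.05. fail to reject H0.

W+ = 42.5, W- = 23.5, W = min = 23.5, p = 0.395489, fail to reject H0.


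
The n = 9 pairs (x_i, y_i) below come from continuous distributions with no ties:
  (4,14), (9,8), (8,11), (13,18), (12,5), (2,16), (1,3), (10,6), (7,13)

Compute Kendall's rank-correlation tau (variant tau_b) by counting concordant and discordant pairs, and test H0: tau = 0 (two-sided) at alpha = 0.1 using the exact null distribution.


Step 1: Enumerate the 36 unordered pairs (i,j) with i<j and classify each by sign(x_j-x_i) * sign(y_j-y_i).
  (1,2):dx=+5,dy=-6->D; (1,3):dx=+4,dy=-3->D; (1,4):dx=+9,dy=+4->C; (1,5):dx=+8,dy=-9->D
  (1,6):dx=-2,dy=+2->D; (1,7):dx=-3,dy=-11->C; (1,8):dx=+6,dy=-8->D; (1,9):dx=+3,dy=-1->D
  (2,3):dx=-1,dy=+3->D; (2,4):dx=+4,dy=+10->C; (2,5):dx=+3,dy=-3->D; (2,6):dx=-7,dy=+8->D
  (2,7):dx=-8,dy=-5->C; (2,8):dx=+1,dy=-2->D; (2,9):dx=-2,dy=+5->D; (3,4):dx=+5,dy=+7->C
  (3,5):dx=+4,dy=-6->D; (3,6):dx=-6,dy=+5->D; (3,7):dx=-7,dy=-8->C; (3,8):dx=+2,dy=-5->D
  (3,9):dx=-1,dy=+2->D; (4,5):dx=-1,dy=-13->C; (4,6):dx=-11,dy=-2->C; (4,7):dx=-12,dy=-15->C
  (4,8):dx=-3,dy=-12->C; (4,9):dx=-6,dy=-5->C; (5,6):dx=-10,dy=+11->D; (5,7):dx=-11,dy=-2->C
  (5,8):dx=-2,dy=+1->D; (5,9):dx=-5,dy=+8->D; (6,7):dx=-1,dy=-13->C; (6,8):dx=+8,dy=-10->D
  (6,9):dx=+5,dy=-3->D; (7,8):dx=+9,dy=+3->C; (7,9):dx=+6,dy=+10->C; (8,9):dx=-3,dy=+7->D
Step 2: C = 15, D = 21, total pairs = 36.
Step 3: tau = (C - D)/(n(n-1)/2) = (15 - 21)/36 = -0.166667.
Step 4: Exact two-sided p-value (enumerate n! = 362880 permutations of y under H0): p = 0.612202.
Step 5: alpha = 0.1. fail to reject H0.

tau_b = -0.1667 (C=15, D=21), p = 0.612202, fail to reject H0.


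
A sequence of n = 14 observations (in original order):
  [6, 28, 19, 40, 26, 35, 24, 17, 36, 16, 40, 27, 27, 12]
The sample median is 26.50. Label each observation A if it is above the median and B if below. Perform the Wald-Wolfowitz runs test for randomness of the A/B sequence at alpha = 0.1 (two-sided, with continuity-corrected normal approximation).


Step 1: Compute median = 26.50; label A = above, B = below.
Labels in order: BABABABBABAAAB  (n_A = 7, n_B = 7)
Step 2: Count runs R = 11.
Step 3: Under H0 (random ordering), E[R] = 2*n_A*n_B/(n_A+n_B) + 1 = 2*7*7/14 + 1 = 8.0000.
        Var[R] = 2*n_A*n_B*(2*n_A*n_B - n_A - n_B) / ((n_A+n_B)^2 * (n_A+n_B-1)) = 8232/2548 = 3.2308.
        SD[R] = 1.7974.
Step 4: Continuity-corrected z = (R - 0.5 - E[R]) / SD[R] = (11 - 0.5 - 8.0000) / 1.7974 = 1.3909.
Step 5: Two-sided p-value via normal approximation = 2*(1 - Phi(|z|)) = 0.164264.
Step 6: alpha = 0.1. fail to reject H0.

R = 11, z = 1.3909, p = 0.164264, fail to reject H0.


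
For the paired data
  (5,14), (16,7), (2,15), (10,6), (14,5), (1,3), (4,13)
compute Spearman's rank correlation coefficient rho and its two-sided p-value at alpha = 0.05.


Step 1: Rank x and y separately (midranks; no ties here).
rank(x): 5->4, 16->7, 2->2, 10->5, 14->6, 1->1, 4->3
rank(y): 14->6, 7->4, 15->7, 6->3, 5->2, 3->1, 13->5
Step 2: d_i = R_x(i) - R_y(i); compute d_i^2.
  (4-6)^2=4, (7-4)^2=9, (2-7)^2=25, (5-3)^2=4, (6-2)^2=16, (1-1)^2=0, (3-5)^2=4
sum(d^2) = 62.
Step 3: rho = 1 - 6*62 / (7*(7^2 - 1)) = 1 - 372/336 = -0.107143.
Step 4: Under H0, t = rho * sqrt((n-2)/(1-rho^2)) = -0.2410 ~ t(5).
Step 5: Two-sided p-value from the t-distribution with 5 df = 0.819151.
Step 6: alpha = 0.05. fail to reject H0.

rho = -0.1071, p = 0.819151, fail to reject H0 at alpha = 0.05.


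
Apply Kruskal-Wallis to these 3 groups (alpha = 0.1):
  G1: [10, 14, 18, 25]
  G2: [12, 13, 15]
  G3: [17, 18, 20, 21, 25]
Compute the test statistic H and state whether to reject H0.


Step 1: Combine all N = 12 observations and assign midranks.
sorted (value, group, rank): (10,G1,1), (12,G2,2), (13,G2,3), (14,G1,4), (15,G2,5), (17,G3,6), (18,G1,7.5), (18,G3,7.5), (20,G3,9), (21,G3,10), (25,G1,11.5), (25,G3,11.5)
Step 2: Sum ranks within each group.
R_1 = 24 (n_1 = 4)
R_2 = 10 (n_2 = 3)
R_3 = 44 (n_3 = 5)
Step 3: H = 12/(N(N+1)) * sum(R_i^2/n_i) - 3(N+1)
     = 12/(12*13) * (24^2/4 + 10^2/3 + 44^2/5) - 3*13
     = 0.076923 * 564.533 - 39
     = 4.425641.
Step 4: Ties present; correction factor C = 1 - 12/(12^3 - 12) = 0.993007. Corrected H = 4.425641 / 0.993007 = 4.456808.
Step 5: Under H0, H ~ chi^2(2); p-value = 0.107700.
Step 6: alpha = 0.1. fail to reject H0.

H = 4.4568, df = 2, p = 0.107700, fail to reject H0.


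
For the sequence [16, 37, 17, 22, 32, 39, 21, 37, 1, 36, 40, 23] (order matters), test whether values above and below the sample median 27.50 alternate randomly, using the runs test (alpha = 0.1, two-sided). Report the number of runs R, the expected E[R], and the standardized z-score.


Step 1: Compute median = 27.50; label A = above, B = below.
Labels in order: BABBAABABAAB  (n_A = 6, n_B = 6)
Step 2: Count runs R = 9.
Step 3: Under H0 (random ordering), E[R] = 2*n_A*n_B/(n_A+n_B) + 1 = 2*6*6/12 + 1 = 7.0000.
        Var[R] = 2*n_A*n_B*(2*n_A*n_B - n_A - n_B) / ((n_A+n_B)^2 * (n_A+n_B-1)) = 4320/1584 = 2.7273.
        SD[R] = 1.6514.
Step 4: Continuity-corrected z = (R - 0.5 - E[R]) / SD[R] = (9 - 0.5 - 7.0000) / 1.6514 = 0.9083.
Step 5: Two-sided p-value via normal approximation = 2*(1 - Phi(|z|)) = 0.363722.
Step 6: alpha = 0.1. fail to reject H0.

R = 9, z = 0.9083, p = 0.363722, fail to reject H0.


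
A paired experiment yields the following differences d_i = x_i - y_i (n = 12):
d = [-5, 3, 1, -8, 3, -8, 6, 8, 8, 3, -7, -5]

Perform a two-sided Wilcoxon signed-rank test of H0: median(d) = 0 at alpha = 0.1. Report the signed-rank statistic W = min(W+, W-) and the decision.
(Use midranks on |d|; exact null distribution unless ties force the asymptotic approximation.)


Step 1: Drop any zero differences (none here) and take |d_i|.
|d| = [5, 3, 1, 8, 3, 8, 6, 8, 8, 3, 7, 5]
Step 2: Midrank |d_i| (ties get averaged ranks).
ranks: |5|->5.5, |3|->3, |1|->1, |8|->10.5, |3|->3, |8|->10.5, |6|->7, |8|->10.5, |8|->10.5, |3|->3, |7|->8, |5|->5.5
Step 3: Attach original signs; sum ranks with positive sign and with negative sign.
W+ = 3 + 1 + 3 + 7 + 10.5 + 10.5 + 3 = 38
W- = 5.5 + 10.5 + 10.5 + 8 + 5.5 = 40
(Check: W+ + W- = 78 should equal n(n+1)/2 = 78.)
Step 4: Test statistic W = min(W+, W-) = 38.
Step 5: Ties in |d|, so use the tie-corrected normal approximation.
        E[W] = n(n+1)/4 = 12*13/4 = 39.
        Tie groups: |d|=3 (t=3), |d|=5 (t=2), |d|=8 (t=4); sum(t^3 - t) = 90.
        Var[W] = n(n+1)(2n+1)/24 - sum(t^3-t)/48 = 3900/24 - 90/48 = 160.625.
        z = (W - E[W]) / sqrt(Var[W]) = (38 - 39) / 12.6738 = -0.0789.
        Two-sided p = 2*Phi(z) = 0.937110.
Step 6: alpha = 0.1. fail to reject H0.

W+ = 38, W- = 40, W = min = 38, p = 0.937110, fail to reject H0.


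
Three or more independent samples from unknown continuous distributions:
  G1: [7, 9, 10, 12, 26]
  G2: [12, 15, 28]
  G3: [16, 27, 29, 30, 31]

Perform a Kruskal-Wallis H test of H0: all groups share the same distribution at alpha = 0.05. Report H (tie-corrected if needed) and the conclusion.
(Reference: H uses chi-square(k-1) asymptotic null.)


Step 1: Combine all N = 13 observations and assign midranks.
sorted (value, group, rank): (7,G1,1), (9,G1,2), (10,G1,3), (12,G1,4.5), (12,G2,4.5), (15,G2,6), (16,G3,7), (26,G1,8), (27,G3,9), (28,G2,10), (29,G3,11), (30,G3,12), (31,G3,13)
Step 2: Sum ranks within each group.
R_1 = 18.5 (n_1 = 5)
R_2 = 20.5 (n_2 = 3)
R_3 = 52 (n_3 = 5)
Step 3: H = 12/(N(N+1)) * sum(R_i^2/n_i) - 3(N+1)
     = 12/(13*14) * (18.5^2/5 + 20.5^2/3 + 52^2/5) - 3*14
     = 0.065934 * 749.333 - 42
     = 7.406593.
Step 4: Ties present; correction factor C = 1 - 6/(13^3 - 13) = 0.997253. Corrected H = 7.406593 / 0.997253 = 7.426997.
Step 5: Under H0, H ~ chi^2(2); p-value = 0.024392.
Step 6: alpha = 0.05. reject H0.

H = 7.4270, df = 2, p = 0.024392, reject H0.


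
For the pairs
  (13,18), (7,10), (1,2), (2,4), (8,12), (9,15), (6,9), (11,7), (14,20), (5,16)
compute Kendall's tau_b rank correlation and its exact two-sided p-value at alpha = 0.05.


Step 1: Enumerate the 45 unordered pairs (i,j) with i<j and classify each by sign(x_j-x_i) * sign(y_j-y_i).
  (1,2):dx=-6,dy=-8->C; (1,3):dx=-12,dy=-16->C; (1,4):dx=-11,dy=-14->C; (1,5):dx=-5,dy=-6->C
  (1,6):dx=-4,dy=-3->C; (1,7):dx=-7,dy=-9->C; (1,8):dx=-2,dy=-11->C; (1,9):dx=+1,dy=+2->C
  (1,10):dx=-8,dy=-2->C; (2,3):dx=-6,dy=-8->C; (2,4):dx=-5,dy=-6->C; (2,5):dx=+1,dy=+2->C
  (2,6):dx=+2,dy=+5->C; (2,7):dx=-1,dy=-1->C; (2,8):dx=+4,dy=-3->D; (2,9):dx=+7,dy=+10->C
  (2,10):dx=-2,dy=+6->D; (3,4):dx=+1,dy=+2->C; (3,5):dx=+7,dy=+10->C; (3,6):dx=+8,dy=+13->C
  (3,7):dx=+5,dy=+7->C; (3,8):dx=+10,dy=+5->C; (3,9):dx=+13,dy=+18->C; (3,10):dx=+4,dy=+14->C
  (4,5):dx=+6,dy=+8->C; (4,6):dx=+7,dy=+11->C; (4,7):dx=+4,dy=+5->C; (4,8):dx=+9,dy=+3->C
  (4,9):dx=+12,dy=+16->C; (4,10):dx=+3,dy=+12->C; (5,6):dx=+1,dy=+3->C; (5,7):dx=-2,dy=-3->C
  (5,8):dx=+3,dy=-5->D; (5,9):dx=+6,dy=+8->C; (5,10):dx=-3,dy=+4->D; (6,7):dx=-3,dy=-6->C
  (6,8):dx=+2,dy=-8->D; (6,9):dx=+5,dy=+5->C; (6,10):dx=-4,dy=+1->D; (7,8):dx=+5,dy=-2->D
  (7,9):dx=+8,dy=+11->C; (7,10):dx=-1,dy=+7->D; (8,9):dx=+3,dy=+13->C; (8,10):dx=-6,dy=+9->D
  (9,10):dx=-9,dy=-4->C
Step 2: C = 36, D = 9, total pairs = 45.
Step 3: tau = (C - D)/(n(n-1)/2) = (36 - 9)/45 = 0.600000.
Step 4: Exact two-sided p-value (enumerate n! = 3628800 permutations of y under H0): p = 0.016666.
Step 5: alpha = 0.05. reject H0.

tau_b = 0.6000 (C=36, D=9), p = 0.016666, reject H0.


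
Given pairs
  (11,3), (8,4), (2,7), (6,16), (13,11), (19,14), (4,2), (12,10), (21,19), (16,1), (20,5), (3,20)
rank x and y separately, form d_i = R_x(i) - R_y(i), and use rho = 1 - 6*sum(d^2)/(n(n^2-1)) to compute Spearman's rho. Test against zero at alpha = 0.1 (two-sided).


Step 1: Rank x and y separately (midranks; no ties here).
rank(x): 11->6, 8->5, 2->1, 6->4, 13->8, 19->10, 4->3, 12->7, 21->12, 16->9, 20->11, 3->2
rank(y): 3->3, 4->4, 7->6, 16->10, 11->8, 14->9, 2->2, 10->7, 19->11, 1->1, 5->5, 20->12
Step 2: d_i = R_x(i) - R_y(i); compute d_i^2.
  (6-3)^2=9, (5-4)^2=1, (1-6)^2=25, (4-10)^2=36, (8-8)^2=0, (10-9)^2=1, (3-2)^2=1, (7-7)^2=0, (12-11)^2=1, (9-1)^2=64, (11-5)^2=36, (2-12)^2=100
sum(d^2) = 274.
Step 3: rho = 1 - 6*274 / (12*(12^2 - 1)) = 1 - 1644/1716 = 0.041958.
Step 4: Under H0, t = rho * sqrt((n-2)/(1-rho^2)) = 0.1328 ~ t(10).
Step 5: Two-sided p-value from the t-distribution with 10 df = 0.896986.
Step 6: alpha = 0.1. fail to reject H0.

rho = 0.0420, p = 0.896986, fail to reject H0 at alpha = 0.1.


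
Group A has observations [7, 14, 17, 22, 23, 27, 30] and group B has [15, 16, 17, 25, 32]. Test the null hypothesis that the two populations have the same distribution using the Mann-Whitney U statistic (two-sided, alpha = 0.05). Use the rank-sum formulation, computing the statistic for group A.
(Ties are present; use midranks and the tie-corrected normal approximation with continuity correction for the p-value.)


Step 1: Combine and sort all 12 observations; assign midranks.
sorted (value, group): (7,X), (14,X), (15,Y), (16,Y), (17,X), (17,Y), (22,X), (23,X), (25,Y), (27,X), (30,X), (32,Y)
ranks: 7->1, 14->2, 15->3, 16->4, 17->5.5, 17->5.5, 22->7, 23->8, 25->9, 27->10, 30->11, 32->12
Step 2: Rank sum for X: R1 = 1 + 2 + 5.5 + 7 + 8 + 10 + 11 = 44.5.
Step 3: U_X = R1 - n1(n1+1)/2 = 44.5 - 7*8/2 = 44.5 - 28 = 16.5.
       U_Y = n1*n2 - U_X = 35 - 16.5 = 18.5.
Step 4: Ties are present, so use the tie-corrected normal approximation (with continuity correction) for the p-value.
Step 5: p-value = 0.935170; compare to alpha = 0.05. fail to reject H0.

U_X = 16.5, p = 0.935170, fail to reject H0 at alpha = 0.05.


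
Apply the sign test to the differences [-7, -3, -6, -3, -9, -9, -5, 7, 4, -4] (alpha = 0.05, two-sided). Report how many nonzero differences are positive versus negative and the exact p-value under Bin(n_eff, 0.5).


Step 1: Discard zero differences. Original n = 10; n_eff = number of nonzero differences = 10.
Nonzero differences (with sign): -7, -3, -6, -3, -9, -9, -5, +7, +4, -4
Step 2: Count signs: positive = 2, negative = 8.
Step 3: Under H0: P(positive) = 0.5, so the number of positives S ~ Bin(10, 0.5).
Step 4: Two-sided exact p-value = sum of Bin(10,0.5) probabilities at or below the observed probability = 0.109375.
Step 5: alpha = 0.05. fail to reject H0.

n_eff = 10, pos = 2, neg = 8, p = 0.109375, fail to reject H0.


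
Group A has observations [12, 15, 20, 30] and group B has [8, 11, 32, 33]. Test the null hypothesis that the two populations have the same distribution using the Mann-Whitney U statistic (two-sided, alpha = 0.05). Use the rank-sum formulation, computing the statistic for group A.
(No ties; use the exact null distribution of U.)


Step 1: Combine and sort all 8 observations; assign midranks.
sorted (value, group): (8,Y), (11,Y), (12,X), (15,X), (20,X), (30,X), (32,Y), (33,Y)
ranks: 8->1, 11->2, 12->3, 15->4, 20->5, 30->6, 32->7, 33->8
Step 2: Rank sum for X: R1 = 3 + 4 + 5 + 6 = 18.
Step 3: U_X = R1 - n1(n1+1)/2 = 18 - 4*5/2 = 18 - 10 = 8.
       U_Y = n1*n2 - U_X = 16 - 8 = 8.
Step 4: No ties, so the exact null distribution of U (based on enumerating the C(8,4) = 70 equally likely rank assignments) gives the two-sided p-value.
Step 5: p-value = 1.000000; compare to alpha = 0.05. fail to reject H0.

U_X = 8, p = 1.000000, fail to reject H0 at alpha = 0.05.


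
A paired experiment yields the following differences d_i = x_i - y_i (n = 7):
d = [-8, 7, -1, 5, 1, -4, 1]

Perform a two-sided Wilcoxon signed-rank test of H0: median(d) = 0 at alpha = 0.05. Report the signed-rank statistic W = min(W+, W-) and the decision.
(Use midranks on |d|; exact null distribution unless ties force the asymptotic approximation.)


Step 1: Drop any zero differences (none here) and take |d_i|.
|d| = [8, 7, 1, 5, 1, 4, 1]
Step 2: Midrank |d_i| (ties get averaged ranks).
ranks: |8|->7, |7|->6, |1|->2, |5|->5, |1|->2, |4|->4, |1|->2
Step 3: Attach original signs; sum ranks with positive sign and with negative sign.
W+ = 6 + 5 + 2 + 2 = 15
W- = 7 + 2 + 4 = 13
(Check: W+ + W- = 28 should equal n(n+1)/2 = 28.)
Step 4: Test statistic W = min(W+, W-) = 13.
Step 5: Ties in |d|, so use the tie-corrected normal approximation.
        E[W] = n(n+1)/4 = 7*8/4 = 14.
        Tie groups: |d|=1 (t=3); sum(t^3 - t) = 24.
        Var[W] = n(n+1)(2n+1)/24 - sum(t^3-t)/48 = 840/24 - 24/48 = 34.5.
        z = (W - E[W]) / sqrt(Var[W]) = (13 - 14) / 5.8737 = -0.1703.
        Two-sided p = 2*Phi(z) = 0.864813.
Step 6: alpha = 0.05. fail to reject H0.

W+ = 15, W- = 13, W = min = 13, p = 0.864813, fail to reject H0.


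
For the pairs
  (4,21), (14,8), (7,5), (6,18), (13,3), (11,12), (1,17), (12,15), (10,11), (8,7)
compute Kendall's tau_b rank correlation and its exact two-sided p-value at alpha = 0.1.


Step 1: Enumerate the 45 unordered pairs (i,j) with i<j and classify each by sign(x_j-x_i) * sign(y_j-y_i).
  (1,2):dx=+10,dy=-13->D; (1,3):dx=+3,dy=-16->D; (1,4):dx=+2,dy=-3->D; (1,5):dx=+9,dy=-18->D
  (1,6):dx=+7,dy=-9->D; (1,7):dx=-3,dy=-4->C; (1,8):dx=+8,dy=-6->D; (1,9):dx=+6,dy=-10->D
  (1,10):dx=+4,dy=-14->D; (2,3):dx=-7,dy=-3->C; (2,4):dx=-8,dy=+10->D; (2,5):dx=-1,dy=-5->C
  (2,6):dx=-3,dy=+4->D; (2,7):dx=-13,dy=+9->D; (2,8):dx=-2,dy=+7->D; (2,9):dx=-4,dy=+3->D
  (2,10):dx=-6,dy=-1->C; (3,4):dx=-1,dy=+13->D; (3,5):dx=+6,dy=-2->D; (3,6):dx=+4,dy=+7->C
  (3,7):dx=-6,dy=+12->D; (3,8):dx=+5,dy=+10->C; (3,9):dx=+3,dy=+6->C; (3,10):dx=+1,dy=+2->C
  (4,5):dx=+7,dy=-15->D; (4,6):dx=+5,dy=-6->D; (4,7):dx=-5,dy=-1->C; (4,8):dx=+6,dy=-3->D
  (4,9):dx=+4,dy=-7->D; (4,10):dx=+2,dy=-11->D; (5,6):dx=-2,dy=+9->D; (5,7):dx=-12,dy=+14->D
  (5,8):dx=-1,dy=+12->D; (5,9):dx=-3,dy=+8->D; (5,10):dx=-5,dy=+4->D; (6,7):dx=-10,dy=+5->D
  (6,8):dx=+1,dy=+3->C; (6,9):dx=-1,dy=-1->C; (6,10):dx=-3,dy=-5->C; (7,8):dx=+11,dy=-2->D
  (7,9):dx=+9,dy=-6->D; (7,10):dx=+7,dy=-10->D; (8,9):dx=-2,dy=-4->C; (8,10):dx=-4,dy=-8->C
  (9,10):dx=-2,dy=-4->C
Step 2: C = 15, D = 30, total pairs = 45.
Step 3: tau = (C - D)/(n(n-1)/2) = (15 - 30)/45 = -0.333333.
Step 4: Exact two-sided p-value (enumerate n! = 3628800 permutations of y under H0): p = 0.216373.
Step 5: alpha = 0.1. fail to reject H0.

tau_b = -0.3333 (C=15, D=30), p = 0.216373, fail to reject H0.


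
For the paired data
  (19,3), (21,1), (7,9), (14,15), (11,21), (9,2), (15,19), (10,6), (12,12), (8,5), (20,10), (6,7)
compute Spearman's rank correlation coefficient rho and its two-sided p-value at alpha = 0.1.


Step 1: Rank x and y separately (midranks; no ties here).
rank(x): 19->10, 21->12, 7->2, 14->8, 11->6, 9->4, 15->9, 10->5, 12->7, 8->3, 20->11, 6->1
rank(y): 3->3, 1->1, 9->7, 15->10, 21->12, 2->2, 19->11, 6->5, 12->9, 5->4, 10->8, 7->6
Step 2: d_i = R_x(i) - R_y(i); compute d_i^2.
  (10-3)^2=49, (12-1)^2=121, (2-7)^2=25, (8-10)^2=4, (6-12)^2=36, (4-2)^2=4, (9-11)^2=4, (5-5)^2=0, (7-9)^2=4, (3-4)^2=1, (11-8)^2=9, (1-6)^2=25
sum(d^2) = 282.
Step 3: rho = 1 - 6*282 / (12*(12^2 - 1)) = 1 - 1692/1716 = 0.013986.
Step 4: Under H0, t = rho * sqrt((n-2)/(1-rho^2)) = 0.0442 ~ t(10).
Step 5: Two-sided p-value from the t-distribution with 10 df = 0.965590.
Step 6: alpha = 0.1. fail to reject H0.

rho = 0.0140, p = 0.965590, fail to reject H0 at alpha = 0.1.


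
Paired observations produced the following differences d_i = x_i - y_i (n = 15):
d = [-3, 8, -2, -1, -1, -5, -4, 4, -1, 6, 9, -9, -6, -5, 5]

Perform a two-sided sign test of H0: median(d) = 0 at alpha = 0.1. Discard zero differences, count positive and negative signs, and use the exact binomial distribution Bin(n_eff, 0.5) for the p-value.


Step 1: Discard zero differences. Original n = 15; n_eff = number of nonzero differences = 15.
Nonzero differences (with sign): -3, +8, -2, -1, -1, -5, -4, +4, -1, +6, +9, -9, -6, -5, +5
Step 2: Count signs: positive = 5, negative = 10.
Step 3: Under H0: P(positive) = 0.5, so the number of positives S ~ Bin(15, 0.5).
Step 4: Two-sided exact p-value = sum of Bin(15,0.5) probabilities at or below the observed probability = 0.301758.
Step 5: alpha = 0.1. fail to reject H0.

n_eff = 15, pos = 5, neg = 10, p = 0.301758, fail to reject H0.


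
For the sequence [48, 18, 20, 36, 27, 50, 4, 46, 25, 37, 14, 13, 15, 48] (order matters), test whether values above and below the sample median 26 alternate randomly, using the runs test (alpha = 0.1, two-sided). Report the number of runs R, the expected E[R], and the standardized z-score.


Step 1: Compute median = 26; label A = above, B = below.
Labels in order: ABBAAABABABBBA  (n_A = 7, n_B = 7)
Step 2: Count runs R = 9.
Step 3: Under H0 (random ordering), E[R] = 2*n_A*n_B/(n_A+n_B) + 1 = 2*7*7/14 + 1 = 8.0000.
        Var[R] = 2*n_A*n_B*(2*n_A*n_B - n_A - n_B) / ((n_A+n_B)^2 * (n_A+n_B-1)) = 8232/2548 = 3.2308.
        SD[R] = 1.7974.
Step 4: Continuity-corrected z = (R - 0.5 - E[R]) / SD[R] = (9 - 0.5 - 8.0000) / 1.7974 = 0.2782.
Step 5: Two-sided p-value via normal approximation = 2*(1 - Phi(|z|)) = 0.780879.
Step 6: alpha = 0.1. fail to reject H0.

R = 9, z = 0.2782, p = 0.780879, fail to reject H0.


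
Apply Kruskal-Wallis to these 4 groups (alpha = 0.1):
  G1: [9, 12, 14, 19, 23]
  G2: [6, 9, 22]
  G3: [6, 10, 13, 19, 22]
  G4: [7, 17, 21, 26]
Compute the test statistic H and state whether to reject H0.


Step 1: Combine all N = 17 observations and assign midranks.
sorted (value, group, rank): (6,G2,1.5), (6,G3,1.5), (7,G4,3), (9,G1,4.5), (9,G2,4.5), (10,G3,6), (12,G1,7), (13,G3,8), (14,G1,9), (17,G4,10), (19,G1,11.5), (19,G3,11.5), (21,G4,13), (22,G2,14.5), (22,G3,14.5), (23,G1,16), (26,G4,17)
Step 2: Sum ranks within each group.
R_1 = 48 (n_1 = 5)
R_2 = 20.5 (n_2 = 3)
R_3 = 41.5 (n_3 = 5)
R_4 = 43 (n_4 = 4)
Step 3: H = 12/(N(N+1)) * sum(R_i^2/n_i) - 3(N+1)
     = 12/(17*18) * (48^2/5 + 20.5^2/3 + 41.5^2/5 + 43^2/4) - 3*18
     = 0.039216 * 1407.58 - 54
     = 1.199346.
Step 4: Ties present; correction factor C = 1 - 24/(17^3 - 17) = 0.995098. Corrected H = 1.199346 / 0.995098 = 1.205255.
Step 5: Under H0, H ~ chi^2(3); p-value = 0.751744.
Step 6: alpha = 0.1. fail to reject H0.

H = 1.2053, df = 3, p = 0.751744, fail to reject H0.


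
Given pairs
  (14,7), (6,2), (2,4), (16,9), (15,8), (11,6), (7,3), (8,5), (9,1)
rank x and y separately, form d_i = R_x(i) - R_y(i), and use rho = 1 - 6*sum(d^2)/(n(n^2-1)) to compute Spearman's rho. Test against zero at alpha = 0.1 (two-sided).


Step 1: Rank x and y separately (midranks; no ties here).
rank(x): 14->7, 6->2, 2->1, 16->9, 15->8, 11->6, 7->3, 8->4, 9->5
rank(y): 7->7, 2->2, 4->4, 9->9, 8->8, 6->6, 3->3, 5->5, 1->1
Step 2: d_i = R_x(i) - R_y(i); compute d_i^2.
  (7-7)^2=0, (2-2)^2=0, (1-4)^2=9, (9-9)^2=0, (8-8)^2=0, (6-6)^2=0, (3-3)^2=0, (4-5)^2=1, (5-1)^2=16
sum(d^2) = 26.
Step 3: rho = 1 - 6*26 / (9*(9^2 - 1)) = 1 - 156/720 = 0.783333.
Step 4: Under H0, t = rho * sqrt((n-2)/(1-rho^2)) = 3.3341 ~ t(7).
Step 5: Two-sided p-value from the t-distribution with 7 df = 0.012520.
Step 6: alpha = 0.1. reject H0.

rho = 0.7833, p = 0.012520, reject H0 at alpha = 0.1.


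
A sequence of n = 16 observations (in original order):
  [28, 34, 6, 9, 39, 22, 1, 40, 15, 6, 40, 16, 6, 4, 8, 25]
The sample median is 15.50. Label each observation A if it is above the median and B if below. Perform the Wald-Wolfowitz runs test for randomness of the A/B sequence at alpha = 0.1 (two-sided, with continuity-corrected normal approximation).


Step 1: Compute median = 15.50; label A = above, B = below.
Labels in order: AABBAABABBAABBBA  (n_A = 8, n_B = 8)
Step 2: Count runs R = 9.
Step 3: Under H0 (random ordering), E[R] = 2*n_A*n_B/(n_A+n_B) + 1 = 2*8*8/16 + 1 = 9.0000.
        Var[R] = 2*n_A*n_B*(2*n_A*n_B - n_A - n_B) / ((n_A+n_B)^2 * (n_A+n_B-1)) = 14336/3840 = 3.7333.
        SD[R] = 1.9322.
Step 4: R = E[R], so z = 0 with no continuity correction.
Step 5: Two-sided p-value via normal approximation = 2*(1 - Phi(|z|)) = 1.000000.
Step 6: alpha = 0.1. fail to reject H0.

R = 9, z = 0.0000, p = 1.000000, fail to reject H0.


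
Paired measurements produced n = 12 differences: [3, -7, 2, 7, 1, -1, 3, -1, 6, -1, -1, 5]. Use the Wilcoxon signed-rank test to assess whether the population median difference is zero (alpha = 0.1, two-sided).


Step 1: Drop any zero differences (none here) and take |d_i|.
|d| = [3, 7, 2, 7, 1, 1, 3, 1, 6, 1, 1, 5]
Step 2: Midrank |d_i| (ties get averaged ranks).
ranks: |3|->7.5, |7|->11.5, |2|->6, |7|->11.5, |1|->3, |1|->3, |3|->7.5, |1|->3, |6|->10, |1|->3, |1|->3, |5|->9
Step 3: Attach original signs; sum ranks with positive sign and with negative sign.
W+ = 7.5 + 6 + 11.5 + 3 + 7.5 + 10 + 9 = 54.5
W- = 11.5 + 3 + 3 + 3 + 3 = 23.5
(Check: W+ + W- = 78 should equal n(n+1)/2 = 78.)
Step 4: Test statistic W = min(W+, W-) = 23.5.
Step 5: Ties in |d|, so use the tie-corrected normal approximation.
        E[W] = n(n+1)/4 = 12*13/4 = 39.
        Tie groups: |d|=1 (t=5), |d|=3 (t=2), |d|=7 (t=2); sum(t^3 - t) = 132.
        Var[W] = n(n+1)(2n+1)/24 - sum(t^3-t)/48 = 3900/24 - 132/48 = 159.75.
        z = (W - E[W]) / sqrt(Var[W]) = (23.5 - 39) / 12.6392 = -1.2263.
        Two-sided p = 2*Phi(z) = 0.220070.
Step 6: alpha = 0.1. fail to reject H0.

W+ = 54.5, W- = 23.5, W = min = 23.5, p = 0.220070, fail to reject H0.


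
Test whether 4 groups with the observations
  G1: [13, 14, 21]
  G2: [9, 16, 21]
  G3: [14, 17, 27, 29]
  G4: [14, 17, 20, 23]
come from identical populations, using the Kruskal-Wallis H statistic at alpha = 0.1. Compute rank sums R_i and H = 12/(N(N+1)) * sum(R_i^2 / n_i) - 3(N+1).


Step 1: Combine all N = 14 observations and assign midranks.
sorted (value, group, rank): (9,G2,1), (13,G1,2), (14,G1,4), (14,G3,4), (14,G4,4), (16,G2,6), (17,G3,7.5), (17,G4,7.5), (20,G4,9), (21,G1,10.5), (21,G2,10.5), (23,G4,12), (27,G3,13), (29,G3,14)
Step 2: Sum ranks within each group.
R_1 = 16.5 (n_1 = 3)
R_2 = 17.5 (n_2 = 3)
R_3 = 38.5 (n_3 = 4)
R_4 = 32.5 (n_4 = 4)
Step 3: H = 12/(N(N+1)) * sum(R_i^2/n_i) - 3(N+1)
     = 12/(14*15) * (16.5^2/3 + 17.5^2/3 + 38.5^2/4 + 32.5^2/4) - 3*15
     = 0.057143 * 827.458 - 45
     = 2.283333.
Step 4: Ties present; correction factor C = 1 - 36/(14^3 - 14) = 0.986813. Corrected H = 2.283333 / 0.986813 = 2.313846.
Step 5: Under H0, H ~ chi^2(3); p-value = 0.509874.
Step 6: alpha = 0.1. fail to reject H0.

H = 2.3138, df = 3, p = 0.509874, fail to reject H0.


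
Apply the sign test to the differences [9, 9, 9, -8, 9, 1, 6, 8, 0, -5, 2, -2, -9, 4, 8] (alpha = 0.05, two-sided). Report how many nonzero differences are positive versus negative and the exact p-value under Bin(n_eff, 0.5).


Step 1: Discard zero differences. Original n = 15; n_eff = number of nonzero differences = 14.
Nonzero differences (with sign): +9, +9, +9, -8, +9, +1, +6, +8, -5, +2, -2, -9, +4, +8
Step 2: Count signs: positive = 10, negative = 4.
Step 3: Under H0: P(positive) = 0.5, so the number of positives S ~ Bin(14, 0.5).
Step 4: Two-sided exact p-value = sum of Bin(14,0.5) probabilities at or below the observed probability = 0.179565.
Step 5: alpha = 0.05. fail to reject H0.

n_eff = 14, pos = 10, neg = 4, p = 0.179565, fail to reject H0.


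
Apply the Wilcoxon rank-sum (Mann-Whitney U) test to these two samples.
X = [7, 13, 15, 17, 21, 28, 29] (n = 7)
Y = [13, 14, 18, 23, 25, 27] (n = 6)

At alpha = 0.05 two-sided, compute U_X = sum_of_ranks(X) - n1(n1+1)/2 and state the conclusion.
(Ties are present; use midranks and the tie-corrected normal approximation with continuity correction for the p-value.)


Step 1: Combine and sort all 13 observations; assign midranks.
sorted (value, group): (7,X), (13,X), (13,Y), (14,Y), (15,X), (17,X), (18,Y), (21,X), (23,Y), (25,Y), (27,Y), (28,X), (29,X)
ranks: 7->1, 13->2.5, 13->2.5, 14->4, 15->5, 17->6, 18->7, 21->8, 23->9, 25->10, 27->11, 28->12, 29->13
Step 2: Rank sum for X: R1 = 1 + 2.5 + 5 + 6 + 8 + 12 + 13 = 47.5.
Step 3: U_X = R1 - n1(n1+1)/2 = 47.5 - 7*8/2 = 47.5 - 28 = 19.5.
       U_Y = n1*n2 - U_X = 42 - 19.5 = 22.5.
Step 4: Ties are present, so use the tie-corrected normal approximation (with continuity correction) for the p-value.
Step 5: p-value = 0.886248; compare to alpha = 0.05. fail to reject H0.

U_X = 19.5, p = 0.886248, fail to reject H0 at alpha = 0.05.


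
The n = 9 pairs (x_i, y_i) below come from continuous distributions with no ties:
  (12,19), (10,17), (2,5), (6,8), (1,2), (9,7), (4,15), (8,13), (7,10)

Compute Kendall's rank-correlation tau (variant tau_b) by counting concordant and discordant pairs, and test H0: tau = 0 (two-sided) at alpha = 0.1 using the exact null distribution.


Step 1: Enumerate the 36 unordered pairs (i,j) with i<j and classify each by sign(x_j-x_i) * sign(y_j-y_i).
  (1,2):dx=-2,dy=-2->C; (1,3):dx=-10,dy=-14->C; (1,4):dx=-6,dy=-11->C; (1,5):dx=-11,dy=-17->C
  (1,6):dx=-3,dy=-12->C; (1,7):dx=-8,dy=-4->C; (1,8):dx=-4,dy=-6->C; (1,9):dx=-5,dy=-9->C
  (2,3):dx=-8,dy=-12->C; (2,4):dx=-4,dy=-9->C; (2,5):dx=-9,dy=-15->C; (2,6):dx=-1,dy=-10->C
  (2,7):dx=-6,dy=-2->C; (2,8):dx=-2,dy=-4->C; (2,9):dx=-3,dy=-7->C; (3,4):dx=+4,dy=+3->C
  (3,5):dx=-1,dy=-3->C; (3,6):dx=+7,dy=+2->C; (3,7):dx=+2,dy=+10->C; (3,8):dx=+6,dy=+8->C
  (3,9):dx=+5,dy=+5->C; (4,5):dx=-5,dy=-6->C; (4,6):dx=+3,dy=-1->D; (4,7):dx=-2,dy=+7->D
  (4,8):dx=+2,dy=+5->C; (4,9):dx=+1,dy=+2->C; (5,6):dx=+8,dy=+5->C; (5,7):dx=+3,dy=+13->C
  (5,8):dx=+7,dy=+11->C; (5,9):dx=+6,dy=+8->C; (6,7):dx=-5,dy=+8->D; (6,8):dx=-1,dy=+6->D
  (6,9):dx=-2,dy=+3->D; (7,8):dx=+4,dy=-2->D; (7,9):dx=+3,dy=-5->D; (8,9):dx=-1,dy=-3->C
Step 2: C = 29, D = 7, total pairs = 36.
Step 3: tau = (C - D)/(n(n-1)/2) = (29 - 7)/36 = 0.611111.
Step 4: Exact two-sided p-value (enumerate n! = 362880 permutations of y under H0): p = 0.024741.
Step 5: alpha = 0.1. reject H0.

tau_b = 0.6111 (C=29, D=7), p = 0.024741, reject H0.


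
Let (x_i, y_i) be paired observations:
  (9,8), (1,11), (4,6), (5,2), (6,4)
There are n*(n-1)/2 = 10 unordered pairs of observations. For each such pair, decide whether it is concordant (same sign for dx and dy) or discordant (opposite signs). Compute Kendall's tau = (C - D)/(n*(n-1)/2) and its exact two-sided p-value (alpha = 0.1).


Step 1: Enumerate the 10 unordered pairs (i,j) with i<j and classify each by sign(x_j-x_i) * sign(y_j-y_i).
  (1,2):dx=-8,dy=+3->D; (1,3):dx=-5,dy=-2->C; (1,4):dx=-4,dy=-6->C; (1,5):dx=-3,dy=-4->C
  (2,3):dx=+3,dy=-5->D; (2,4):dx=+4,dy=-9->D; (2,5):dx=+5,dy=-7->D; (3,4):dx=+1,dy=-4->D
  (3,5):dx=+2,dy=-2->D; (4,5):dx=+1,dy=+2->C
Step 2: C = 4, D = 6, total pairs = 10.
Step 3: tau = (C - D)/(n(n-1)/2) = (4 - 6)/10 = -0.200000.
Step 4: Exact two-sided p-value (enumerate n! = 120 permutations of y under H0): p = 0.816667.
Step 5: alpha = 0.1. fail to reject H0.

tau_b = -0.2000 (C=4, D=6), p = 0.816667, fail to reject H0.


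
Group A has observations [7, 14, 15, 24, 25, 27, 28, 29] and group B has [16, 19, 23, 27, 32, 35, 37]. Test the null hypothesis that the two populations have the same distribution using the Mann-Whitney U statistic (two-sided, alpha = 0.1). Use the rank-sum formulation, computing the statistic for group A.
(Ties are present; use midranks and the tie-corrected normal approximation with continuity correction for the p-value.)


Step 1: Combine and sort all 15 observations; assign midranks.
sorted (value, group): (7,X), (14,X), (15,X), (16,Y), (19,Y), (23,Y), (24,X), (25,X), (27,X), (27,Y), (28,X), (29,X), (32,Y), (35,Y), (37,Y)
ranks: 7->1, 14->2, 15->3, 16->4, 19->5, 23->6, 24->7, 25->8, 27->9.5, 27->9.5, 28->11, 29->12, 32->13, 35->14, 37->15
Step 2: Rank sum for X: R1 = 1 + 2 + 3 + 7 + 8 + 9.5 + 11 + 12 = 53.5.
Step 3: U_X = R1 - n1(n1+1)/2 = 53.5 - 8*9/2 = 53.5 - 36 = 17.5.
       U_Y = n1*n2 - U_X = 56 - 17.5 = 38.5.
Step 4: Ties are present, so use the tie-corrected normal approximation (with continuity correction) for the p-value.
Step 5: p-value = 0.246738; compare to alpha = 0.1. fail to reject H0.

U_X = 17.5, p = 0.246738, fail to reject H0 at alpha = 0.1.


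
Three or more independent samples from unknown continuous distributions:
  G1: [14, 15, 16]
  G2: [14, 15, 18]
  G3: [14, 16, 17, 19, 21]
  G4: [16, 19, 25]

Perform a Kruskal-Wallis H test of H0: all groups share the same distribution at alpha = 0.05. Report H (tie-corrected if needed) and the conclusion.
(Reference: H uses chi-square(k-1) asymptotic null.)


Step 1: Combine all N = 14 observations and assign midranks.
sorted (value, group, rank): (14,G1,2), (14,G2,2), (14,G3,2), (15,G1,4.5), (15,G2,4.5), (16,G1,7), (16,G3,7), (16,G4,7), (17,G3,9), (18,G2,10), (19,G3,11.5), (19,G4,11.5), (21,G3,13), (25,G4,14)
Step 2: Sum ranks within each group.
R_1 = 13.5 (n_1 = 3)
R_2 = 16.5 (n_2 = 3)
R_3 = 42.5 (n_3 = 5)
R_4 = 32.5 (n_4 = 3)
Step 3: H = 12/(N(N+1)) * sum(R_i^2/n_i) - 3(N+1)
     = 12/(14*15) * (13.5^2/3 + 16.5^2/3 + 42.5^2/5 + 32.5^2/3) - 3*15
     = 0.057143 * 864.833 - 45
     = 4.419048.
Step 4: Ties present; correction factor C = 1 - 60/(14^3 - 14) = 0.978022. Corrected H = 4.419048 / 0.978022 = 4.518352.
Step 5: Under H0, H ~ chi^2(3); p-value = 0.210659.
Step 6: alpha = 0.05. fail to reject H0.

H = 4.5184, df = 3, p = 0.210659, fail to reject H0.


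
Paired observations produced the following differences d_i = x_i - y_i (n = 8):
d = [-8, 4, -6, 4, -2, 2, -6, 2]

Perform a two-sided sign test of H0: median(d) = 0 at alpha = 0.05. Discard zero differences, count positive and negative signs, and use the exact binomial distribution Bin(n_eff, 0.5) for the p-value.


Step 1: Discard zero differences. Original n = 8; n_eff = number of nonzero differences = 8.
Nonzero differences (with sign): -8, +4, -6, +4, -2, +2, -6, +2
Step 2: Count signs: positive = 4, negative = 4.
Step 3: Under H0: P(positive) = 0.5, so the number of positives S ~ Bin(8, 0.5).
Step 4: Two-sided exact p-value = sum of Bin(8,0.5) probabilities at or below the observed probability = 1.000000.
Step 5: alpha = 0.05. fail to reject H0.

n_eff = 8, pos = 4, neg = 4, p = 1.000000, fail to reject H0.


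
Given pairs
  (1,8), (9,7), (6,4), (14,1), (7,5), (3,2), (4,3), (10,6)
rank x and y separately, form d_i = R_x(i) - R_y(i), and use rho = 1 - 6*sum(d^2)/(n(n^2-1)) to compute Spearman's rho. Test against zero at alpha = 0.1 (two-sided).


Step 1: Rank x and y separately (midranks; no ties here).
rank(x): 1->1, 9->6, 6->4, 14->8, 7->5, 3->2, 4->3, 10->7
rank(y): 8->8, 7->7, 4->4, 1->1, 5->5, 2->2, 3->3, 6->6
Step 2: d_i = R_x(i) - R_y(i); compute d_i^2.
  (1-8)^2=49, (6-7)^2=1, (4-4)^2=0, (8-1)^2=49, (5-5)^2=0, (2-2)^2=0, (3-3)^2=0, (7-6)^2=1
sum(d^2) = 100.
Step 3: rho = 1 - 6*100 / (8*(8^2 - 1)) = 1 - 600/504 = -0.190476.
Step 4: Under H0, t = rho * sqrt((n-2)/(1-rho^2)) = -0.4753 ~ t(6).
Step 5: Two-sided p-value from the t-distribution with 6 df = 0.651401.
Step 6: alpha = 0.1. fail to reject H0.

rho = -0.1905, p = 0.651401, fail to reject H0 at alpha = 0.1.


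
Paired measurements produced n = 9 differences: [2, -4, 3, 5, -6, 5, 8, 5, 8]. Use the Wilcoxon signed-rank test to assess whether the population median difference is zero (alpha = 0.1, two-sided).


Step 1: Drop any zero differences (none here) and take |d_i|.
|d| = [2, 4, 3, 5, 6, 5, 8, 5, 8]
Step 2: Midrank |d_i| (ties get averaged ranks).
ranks: |2|->1, |4|->3, |3|->2, |5|->5, |6|->7, |5|->5, |8|->8.5, |5|->5, |8|->8.5
Step 3: Attach original signs; sum ranks with positive sign and with negative sign.
W+ = 1 + 2 + 5 + 5 + 8.5 + 5 + 8.5 = 35
W- = 3 + 7 = 10
(Check: W+ + W- = 45 should equal n(n+1)/2 = 45.)
Step 4: Test statistic W = min(W+, W-) = 10.
Step 5: Ties in |d|, so use the tie-corrected normal approximation.
        E[W] = n(n+1)/4 = 9*10/4 = 22.5.
        Tie groups: |d|=5 (t=3), |d|=8 (t=2); sum(t^3 - t) = 30.
        Var[W] = n(n+1)(2n+1)/24 - sum(t^3-t)/48 = 1710/24 - 30/48 = 70.625.
        z = (W - E[W]) / sqrt(Var[W]) = (10 - 22.5) / 8.4039 = -1.4874.
        Two-sided p = 2*Phi(z) = 0.136906.
Step 6: alpha = 0.1. fail to reject H0.

W+ = 35, W- = 10, W = min = 10, p = 0.136906, fail to reject H0.


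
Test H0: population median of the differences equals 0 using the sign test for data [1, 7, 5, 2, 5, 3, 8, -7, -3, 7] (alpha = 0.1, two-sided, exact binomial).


Step 1: Discard zero differences. Original n = 10; n_eff = number of nonzero differences = 10.
Nonzero differences (with sign): +1, +7, +5, +2, +5, +3, +8, -7, -3, +7
Step 2: Count signs: positive = 8, negative = 2.
Step 3: Under H0: P(positive) = 0.5, so the number of positives S ~ Bin(10, 0.5).
Step 4: Two-sided exact p-value = sum of Bin(10,0.5) probabilities at or below the observed probability = 0.109375.
Step 5: alpha = 0.1. fail to reject H0.

n_eff = 10, pos = 8, neg = 2, p = 0.109375, fail to reject H0.
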